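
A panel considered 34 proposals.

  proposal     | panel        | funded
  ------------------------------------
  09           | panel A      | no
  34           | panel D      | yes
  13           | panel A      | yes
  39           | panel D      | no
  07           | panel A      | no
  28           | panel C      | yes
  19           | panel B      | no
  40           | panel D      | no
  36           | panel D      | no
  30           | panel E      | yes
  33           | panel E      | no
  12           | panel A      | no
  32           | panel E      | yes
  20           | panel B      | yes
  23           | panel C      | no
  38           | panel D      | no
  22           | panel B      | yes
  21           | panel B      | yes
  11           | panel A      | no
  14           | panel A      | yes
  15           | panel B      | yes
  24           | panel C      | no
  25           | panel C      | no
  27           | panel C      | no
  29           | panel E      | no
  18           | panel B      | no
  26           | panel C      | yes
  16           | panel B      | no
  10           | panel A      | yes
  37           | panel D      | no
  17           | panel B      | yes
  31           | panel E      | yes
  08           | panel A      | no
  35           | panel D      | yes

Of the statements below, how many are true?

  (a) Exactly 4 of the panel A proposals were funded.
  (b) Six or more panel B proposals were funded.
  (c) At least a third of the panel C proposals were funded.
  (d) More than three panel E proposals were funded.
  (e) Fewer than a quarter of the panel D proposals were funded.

1

(a) panel A: |A| = 8, |A ∩ B| = 3; needs |A ∩ B| = 4 — false.
(b) panel B: |A| = 8, |A ∩ B| = 5; needs |A ∩ B| ≥ 6 — false.
(c) panel C: |A| = 6, |A ∩ B| = 2; needs |A ∩ B| / |A| ≥ 1/3 — true.
(d) panel E: |A| = 5, |A ∩ B| = 3; needs |A ∩ B| > 3 — false.
(e) panel D: |A| = 7, |A ∩ B| = 2; needs |A ∩ B| / |A| < 1/4 — false.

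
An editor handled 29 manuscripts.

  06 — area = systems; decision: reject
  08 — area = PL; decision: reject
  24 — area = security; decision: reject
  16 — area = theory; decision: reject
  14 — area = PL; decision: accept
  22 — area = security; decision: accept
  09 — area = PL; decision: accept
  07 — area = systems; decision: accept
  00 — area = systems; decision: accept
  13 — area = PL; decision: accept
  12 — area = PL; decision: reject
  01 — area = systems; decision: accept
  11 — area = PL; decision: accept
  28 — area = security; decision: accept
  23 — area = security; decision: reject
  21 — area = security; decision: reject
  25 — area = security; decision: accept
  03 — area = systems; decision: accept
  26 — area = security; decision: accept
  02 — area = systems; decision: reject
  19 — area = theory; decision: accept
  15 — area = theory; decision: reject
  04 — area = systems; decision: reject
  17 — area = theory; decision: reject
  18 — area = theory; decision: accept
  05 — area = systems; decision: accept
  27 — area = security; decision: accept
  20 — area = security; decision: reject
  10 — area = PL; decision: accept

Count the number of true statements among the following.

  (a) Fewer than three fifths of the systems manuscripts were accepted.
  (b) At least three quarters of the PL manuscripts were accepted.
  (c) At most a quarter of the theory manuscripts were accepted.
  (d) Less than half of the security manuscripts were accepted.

(a) systems: |A| = 8, |A ∩ B| = 5; needs |A ∩ B| / |A| < 3/5 — false.
(b) PL: |A| = 7, |A ∩ B| = 5; needs |A ∩ B| / |A| ≥ 3/4 — false.
(c) theory: |A| = 5, |A ∩ B| = 2; needs |A ∩ B| / |A| ≤ 1/4 — false.
(d) security: |A| = 9, |A ∩ B| = 5; needs |A ∩ B| < |A ∖ B| — false.

0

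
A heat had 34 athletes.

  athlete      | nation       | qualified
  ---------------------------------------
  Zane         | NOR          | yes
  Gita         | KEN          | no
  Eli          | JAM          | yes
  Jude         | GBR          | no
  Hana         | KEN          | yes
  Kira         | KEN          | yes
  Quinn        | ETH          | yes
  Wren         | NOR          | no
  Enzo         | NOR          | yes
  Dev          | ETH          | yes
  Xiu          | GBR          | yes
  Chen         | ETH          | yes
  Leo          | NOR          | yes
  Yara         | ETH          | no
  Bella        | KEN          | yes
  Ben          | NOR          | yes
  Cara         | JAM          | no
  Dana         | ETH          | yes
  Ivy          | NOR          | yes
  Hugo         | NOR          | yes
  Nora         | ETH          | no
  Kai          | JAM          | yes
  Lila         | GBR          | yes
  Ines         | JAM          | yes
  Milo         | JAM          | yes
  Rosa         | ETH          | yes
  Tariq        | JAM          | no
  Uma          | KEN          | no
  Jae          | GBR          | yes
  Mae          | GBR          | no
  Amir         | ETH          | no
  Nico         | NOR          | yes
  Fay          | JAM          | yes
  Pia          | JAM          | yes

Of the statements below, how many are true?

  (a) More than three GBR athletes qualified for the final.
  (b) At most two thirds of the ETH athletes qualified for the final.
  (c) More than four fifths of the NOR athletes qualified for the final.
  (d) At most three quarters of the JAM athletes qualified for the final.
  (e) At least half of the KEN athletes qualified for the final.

4

(a) GBR: |A| = 5, |A ∩ B| = 3; needs |A ∩ B| > 3 — false.
(b) ETH: |A| = 8, |A ∩ B| = 5; needs |A ∩ B| / |A| ≤ 2/3 — true.
(c) NOR: |A| = 8, |A ∩ B| = 7; needs |A ∩ B| / |A| > 4/5 — true.
(d) JAM: |A| = 8, |A ∩ B| = 6; needs |A ∩ B| / |A| ≤ 3/4 — true.
(e) KEN: |A| = 5, |A ∩ B| = 3; needs |A ∩ B| ≥ |A ∖ B| — true.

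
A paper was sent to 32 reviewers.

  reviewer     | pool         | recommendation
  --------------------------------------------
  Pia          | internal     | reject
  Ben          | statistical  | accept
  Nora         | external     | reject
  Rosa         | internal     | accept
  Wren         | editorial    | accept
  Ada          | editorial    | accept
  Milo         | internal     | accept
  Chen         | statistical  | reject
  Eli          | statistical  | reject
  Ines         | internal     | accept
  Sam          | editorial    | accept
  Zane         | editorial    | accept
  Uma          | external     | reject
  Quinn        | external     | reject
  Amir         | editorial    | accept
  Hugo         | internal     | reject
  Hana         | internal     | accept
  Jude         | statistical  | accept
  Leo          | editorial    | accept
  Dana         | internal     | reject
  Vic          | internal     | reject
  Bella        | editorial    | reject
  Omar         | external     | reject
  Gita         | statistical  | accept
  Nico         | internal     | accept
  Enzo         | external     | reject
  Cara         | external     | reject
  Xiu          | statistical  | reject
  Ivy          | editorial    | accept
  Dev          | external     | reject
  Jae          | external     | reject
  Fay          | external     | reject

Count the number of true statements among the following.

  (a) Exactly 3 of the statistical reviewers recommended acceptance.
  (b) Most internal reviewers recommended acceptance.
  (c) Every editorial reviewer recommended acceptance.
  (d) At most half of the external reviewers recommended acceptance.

(a) statistical: |A| = 6, |A ∩ B| = 3; needs |A ∩ B| = 3 — true.
(b) internal: |A| = 9, |A ∩ B| = 5; needs |A ∩ B| > |A ∖ B| — true.
(c) editorial: |A| = 8, |A ∩ B| = 7; needs A ⊆ B, i.e. every element of A is in B (|A ∖ B| = 0) — false.
(d) external: |A| = 9, |A ∩ B| = 0; needs |A ∩ B| ≤ |A ∖ B| — true.

3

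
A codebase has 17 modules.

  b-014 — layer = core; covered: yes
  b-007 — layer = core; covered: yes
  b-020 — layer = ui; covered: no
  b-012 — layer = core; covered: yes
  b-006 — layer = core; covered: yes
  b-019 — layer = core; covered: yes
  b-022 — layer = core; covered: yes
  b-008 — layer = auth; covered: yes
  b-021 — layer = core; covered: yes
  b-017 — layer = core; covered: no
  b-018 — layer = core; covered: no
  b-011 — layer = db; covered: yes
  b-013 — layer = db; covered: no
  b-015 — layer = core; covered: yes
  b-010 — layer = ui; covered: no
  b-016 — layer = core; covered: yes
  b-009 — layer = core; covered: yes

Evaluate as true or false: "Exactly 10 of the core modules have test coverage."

True

'Exactly 10 of the core modules have test coverage' holds iff |A ∩ B| = 10.
A (the restrictor) = {b-014, b-007, b-012, b-006, b-019, b-022, b-021, b-017, b-018, b-015, b-016, b-009}, |A| = 12.
A ∩ B = {b-014, b-007, b-012, b-006, b-019, b-022, b-021, b-015, b-016, b-009}, so |A ∩ B| = 10.
|A ∩ B| = 10, so the statement is true.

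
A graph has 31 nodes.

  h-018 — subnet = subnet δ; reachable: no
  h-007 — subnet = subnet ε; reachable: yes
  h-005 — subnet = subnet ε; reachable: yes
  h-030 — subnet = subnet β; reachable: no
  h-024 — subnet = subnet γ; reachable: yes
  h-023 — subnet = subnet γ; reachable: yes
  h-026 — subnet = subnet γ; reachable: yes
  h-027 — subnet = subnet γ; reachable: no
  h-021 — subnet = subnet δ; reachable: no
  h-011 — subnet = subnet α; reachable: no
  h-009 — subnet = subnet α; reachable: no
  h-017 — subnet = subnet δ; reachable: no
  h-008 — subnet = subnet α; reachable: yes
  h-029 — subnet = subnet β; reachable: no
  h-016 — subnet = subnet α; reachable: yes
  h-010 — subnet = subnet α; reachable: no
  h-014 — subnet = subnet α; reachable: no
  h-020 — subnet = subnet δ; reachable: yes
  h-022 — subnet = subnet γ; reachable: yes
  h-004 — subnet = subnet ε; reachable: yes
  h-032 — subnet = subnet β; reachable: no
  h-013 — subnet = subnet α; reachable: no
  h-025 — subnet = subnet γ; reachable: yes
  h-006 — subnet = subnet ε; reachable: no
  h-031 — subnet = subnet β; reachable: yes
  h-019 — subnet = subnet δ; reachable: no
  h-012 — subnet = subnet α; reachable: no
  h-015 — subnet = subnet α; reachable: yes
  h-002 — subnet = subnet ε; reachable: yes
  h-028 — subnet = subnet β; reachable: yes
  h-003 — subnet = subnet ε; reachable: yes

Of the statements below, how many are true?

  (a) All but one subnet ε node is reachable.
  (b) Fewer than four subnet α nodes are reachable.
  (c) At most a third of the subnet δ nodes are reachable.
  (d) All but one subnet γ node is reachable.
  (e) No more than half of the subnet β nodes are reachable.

(a) subnet ε: |A| = 6, |A ∩ B| = 5; needs |A ∖ B| = 1 — true.
(b) subnet α: |A| = 9, |A ∩ B| = 3; needs |A ∩ B| < 4 — true.
(c) subnet δ: |A| = 5, |A ∩ B| = 1; needs |A ∩ B| / |A| ≤ 1/3 — true.
(d) subnet γ: |A| = 6, |A ∩ B| = 5; needs |A ∖ B| = 1 — true.
(e) subnet β: |A| = 5, |A ∩ B| = 2; needs |A ∩ B| ≤ |A ∖ B| — true.

5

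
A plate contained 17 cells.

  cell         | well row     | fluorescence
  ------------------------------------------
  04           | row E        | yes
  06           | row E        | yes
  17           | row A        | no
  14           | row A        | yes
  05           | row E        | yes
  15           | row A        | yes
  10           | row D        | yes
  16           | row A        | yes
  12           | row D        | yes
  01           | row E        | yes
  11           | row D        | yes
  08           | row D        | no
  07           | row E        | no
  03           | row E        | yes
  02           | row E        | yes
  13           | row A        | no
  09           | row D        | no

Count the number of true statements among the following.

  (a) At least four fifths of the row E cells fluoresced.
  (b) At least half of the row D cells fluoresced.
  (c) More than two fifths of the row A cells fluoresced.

3

(a) row E: |A| = 7, |A ∩ B| = 6; needs |A ∩ B| / |A| ≥ 4/5 — true.
(b) row D: |A| = 5, |A ∩ B| = 3; needs |A ∩ B| ≥ |A ∖ B| — true.
(c) row A: |A| = 5, |A ∩ B| = 3; needs |A ∩ B| / |A| > 2/5 — true.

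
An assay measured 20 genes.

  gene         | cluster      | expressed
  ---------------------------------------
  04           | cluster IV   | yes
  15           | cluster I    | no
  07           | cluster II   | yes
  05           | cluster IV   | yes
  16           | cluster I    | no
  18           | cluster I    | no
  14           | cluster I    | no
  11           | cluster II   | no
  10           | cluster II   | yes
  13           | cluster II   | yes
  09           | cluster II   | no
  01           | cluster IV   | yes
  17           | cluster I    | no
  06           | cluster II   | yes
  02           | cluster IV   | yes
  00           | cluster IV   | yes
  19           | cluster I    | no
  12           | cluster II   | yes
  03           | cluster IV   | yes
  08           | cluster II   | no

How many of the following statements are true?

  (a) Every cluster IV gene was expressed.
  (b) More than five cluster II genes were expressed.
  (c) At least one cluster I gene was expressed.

(a) cluster IV: |A| = 6, |A ∩ B| = 6; needs A ⊆ B, i.e. every element of A is in B (|A ∖ B| = 0) — true.
(b) cluster II: |A| = 8, |A ∩ B| = 5; needs |A ∩ B| > 5 — false.
(c) cluster I: |A| = 6, |A ∩ B| = 0; needs A ∩ B ≠ ∅ (|A ∩ B| ≥ 1) — false.

1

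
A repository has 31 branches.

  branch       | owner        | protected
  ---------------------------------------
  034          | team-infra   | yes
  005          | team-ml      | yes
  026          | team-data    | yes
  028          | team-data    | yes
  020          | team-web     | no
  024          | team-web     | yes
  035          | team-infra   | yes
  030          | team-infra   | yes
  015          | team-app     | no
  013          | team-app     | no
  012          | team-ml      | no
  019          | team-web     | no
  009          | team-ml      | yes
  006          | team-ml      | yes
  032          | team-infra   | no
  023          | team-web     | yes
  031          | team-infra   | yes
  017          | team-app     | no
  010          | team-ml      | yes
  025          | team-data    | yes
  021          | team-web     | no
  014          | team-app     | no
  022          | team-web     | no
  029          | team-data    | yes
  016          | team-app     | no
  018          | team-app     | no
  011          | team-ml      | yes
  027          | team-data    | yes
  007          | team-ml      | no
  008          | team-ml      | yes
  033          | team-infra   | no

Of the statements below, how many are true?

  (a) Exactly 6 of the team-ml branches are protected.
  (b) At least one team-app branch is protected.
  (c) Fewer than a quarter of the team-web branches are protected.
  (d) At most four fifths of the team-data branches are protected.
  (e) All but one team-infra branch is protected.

1

(a) team-ml: |A| = 8, |A ∩ B| = 6; needs |A ∩ B| = 6 — true.
(b) team-app: |A| = 6, |A ∩ B| = 0; needs A ∩ B ≠ ∅ (|A ∩ B| ≥ 1) — false.
(c) team-web: |A| = 6, |A ∩ B| = 2; needs |A ∩ B| / |A| < 1/4 — false.
(d) team-data: |A| = 5, |A ∩ B| = 5; needs |A ∩ B| / |A| ≤ 4/5 — false.
(e) team-infra: |A| = 6, |A ∩ B| = 4; needs |A ∖ B| = 1 — false.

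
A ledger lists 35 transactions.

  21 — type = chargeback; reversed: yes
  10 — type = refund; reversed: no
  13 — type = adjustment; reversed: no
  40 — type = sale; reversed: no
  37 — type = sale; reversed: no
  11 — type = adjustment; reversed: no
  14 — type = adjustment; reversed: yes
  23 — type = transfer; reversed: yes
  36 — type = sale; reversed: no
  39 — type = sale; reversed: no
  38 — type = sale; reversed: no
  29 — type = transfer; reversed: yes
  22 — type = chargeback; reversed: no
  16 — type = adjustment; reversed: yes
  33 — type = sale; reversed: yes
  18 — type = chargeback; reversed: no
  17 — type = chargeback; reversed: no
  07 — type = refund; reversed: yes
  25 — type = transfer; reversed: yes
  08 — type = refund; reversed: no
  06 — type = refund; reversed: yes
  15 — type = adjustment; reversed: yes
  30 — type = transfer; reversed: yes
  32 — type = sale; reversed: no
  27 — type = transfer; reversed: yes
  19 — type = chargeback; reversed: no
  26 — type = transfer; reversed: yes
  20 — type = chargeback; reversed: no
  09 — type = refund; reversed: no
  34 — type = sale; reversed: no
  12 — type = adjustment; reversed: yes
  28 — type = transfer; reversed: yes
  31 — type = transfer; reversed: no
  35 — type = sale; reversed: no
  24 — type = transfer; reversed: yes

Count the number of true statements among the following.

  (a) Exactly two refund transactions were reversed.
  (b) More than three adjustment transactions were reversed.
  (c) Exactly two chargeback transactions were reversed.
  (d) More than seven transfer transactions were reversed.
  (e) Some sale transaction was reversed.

(a) refund: |A| = 5, |A ∩ B| = 2; needs |A ∩ B| = 2 — true.
(b) adjustment: |A| = 6, |A ∩ B| = 4; needs |A ∩ B| > 3 — true.
(c) chargeback: |A| = 6, |A ∩ B| = 1; needs |A ∩ B| = 2 — false.
(d) transfer: |A| = 9, |A ∩ B| = 8; needs |A ∩ B| > 7 — true.
(e) sale: |A| = 9, |A ∩ B| = 1; needs A ∩ B ≠ ∅ (|A ∩ B| ≥ 1) — true.

4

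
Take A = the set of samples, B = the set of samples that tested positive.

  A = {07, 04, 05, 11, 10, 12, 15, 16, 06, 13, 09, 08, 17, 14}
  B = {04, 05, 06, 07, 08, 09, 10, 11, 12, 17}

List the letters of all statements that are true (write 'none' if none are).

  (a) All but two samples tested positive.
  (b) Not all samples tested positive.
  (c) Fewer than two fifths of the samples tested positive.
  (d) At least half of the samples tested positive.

|A| = 14, |A ∩ B| = 10, |A ∖ B| = 4.
(a) |A ∖ B| = 2: fails.
(b) A ⊄ B (|A ∖ B| ≥ 1): holds.
(c) |A ∩ B| / |A| < 2/5: fails.
(d) |A ∩ B| ≥ |A ∖ B|: holds.

(b), (d)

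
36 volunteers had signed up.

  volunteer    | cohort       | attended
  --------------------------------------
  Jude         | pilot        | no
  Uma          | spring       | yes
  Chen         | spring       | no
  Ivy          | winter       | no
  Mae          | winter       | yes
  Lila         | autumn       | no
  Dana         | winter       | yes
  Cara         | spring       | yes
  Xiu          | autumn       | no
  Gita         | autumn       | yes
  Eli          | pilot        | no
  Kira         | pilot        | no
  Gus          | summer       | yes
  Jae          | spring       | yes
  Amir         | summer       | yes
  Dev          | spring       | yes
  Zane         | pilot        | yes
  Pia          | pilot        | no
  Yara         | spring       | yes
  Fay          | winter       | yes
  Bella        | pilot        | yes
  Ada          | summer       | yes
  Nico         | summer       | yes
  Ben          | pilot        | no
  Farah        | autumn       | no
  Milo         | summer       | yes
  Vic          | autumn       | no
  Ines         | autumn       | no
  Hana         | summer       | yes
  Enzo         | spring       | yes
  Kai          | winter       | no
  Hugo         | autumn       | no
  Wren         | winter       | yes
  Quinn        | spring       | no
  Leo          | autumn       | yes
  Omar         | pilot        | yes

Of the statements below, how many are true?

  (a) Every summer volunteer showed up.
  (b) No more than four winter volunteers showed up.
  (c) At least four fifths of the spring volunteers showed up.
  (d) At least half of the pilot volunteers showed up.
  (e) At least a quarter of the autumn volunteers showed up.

3

(a) summer: |A| = 6, |A ∩ B| = 6; needs A ⊆ B, i.e. every element of A is in B (|A ∖ B| = 0) — true.
(b) winter: |A| = 6, |A ∩ B| = 4; needs |A ∩ B| ≤ 4 — true.
(c) spring: |A| = 8, |A ∩ B| = 6; needs |A ∩ B| / |A| ≥ 4/5 — false.
(d) pilot: |A| = 8, |A ∩ B| = 3; needs |A ∩ B| ≥ |A ∖ B| — false.
(e) autumn: |A| = 8, |A ∩ B| = 2; needs |A ∩ B| / |A| ≥ 1/4 — true.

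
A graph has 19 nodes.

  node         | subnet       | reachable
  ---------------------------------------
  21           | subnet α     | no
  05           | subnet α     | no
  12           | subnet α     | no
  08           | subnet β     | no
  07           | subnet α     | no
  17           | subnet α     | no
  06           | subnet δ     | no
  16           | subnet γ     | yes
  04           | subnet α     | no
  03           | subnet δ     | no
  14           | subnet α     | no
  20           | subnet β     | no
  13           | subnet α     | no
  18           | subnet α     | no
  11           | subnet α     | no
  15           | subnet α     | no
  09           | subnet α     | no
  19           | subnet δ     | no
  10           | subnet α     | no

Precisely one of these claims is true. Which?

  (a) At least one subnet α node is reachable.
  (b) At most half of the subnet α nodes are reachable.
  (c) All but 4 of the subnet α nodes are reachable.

(b)

|A| = 13, |A ∩ B| = 0, |A ∖ B| = 13.
(a) requires A ∩ B ≠ ∅ (|A ∩ B| ≥ 1): false.
(b) requires |A ∩ B| ≤ |A ∖ B|: true.
(c) requires |A ∖ B| = 4: false.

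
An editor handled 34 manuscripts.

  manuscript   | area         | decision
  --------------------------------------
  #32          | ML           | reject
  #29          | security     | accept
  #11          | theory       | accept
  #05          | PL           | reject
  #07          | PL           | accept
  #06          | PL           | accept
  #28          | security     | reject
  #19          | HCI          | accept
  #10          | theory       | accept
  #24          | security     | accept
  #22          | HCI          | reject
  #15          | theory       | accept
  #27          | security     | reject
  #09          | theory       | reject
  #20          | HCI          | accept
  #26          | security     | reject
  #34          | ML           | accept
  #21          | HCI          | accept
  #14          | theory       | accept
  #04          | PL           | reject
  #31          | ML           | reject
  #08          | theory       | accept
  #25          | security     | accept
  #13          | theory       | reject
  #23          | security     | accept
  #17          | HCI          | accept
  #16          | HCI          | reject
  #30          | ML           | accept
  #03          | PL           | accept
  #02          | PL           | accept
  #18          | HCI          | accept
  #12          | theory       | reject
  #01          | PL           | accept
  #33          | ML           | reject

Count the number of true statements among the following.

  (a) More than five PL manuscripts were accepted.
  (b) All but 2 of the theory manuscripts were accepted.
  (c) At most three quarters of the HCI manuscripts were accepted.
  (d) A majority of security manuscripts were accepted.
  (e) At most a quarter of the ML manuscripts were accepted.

(a) PL: |A| = 7, |A ∩ B| = 5; needs |A ∩ B| > 5 — false.
(b) theory: |A| = 8, |A ∩ B| = 5; needs |A ∖ B| = 2 — false.
(c) HCI: |A| = 7, |A ∩ B| = 5; needs |A ∩ B| / |A| ≤ 3/4 — true.
(d) security: |A| = 7, |A ∩ B| = 4; needs |A ∩ B| > |A ∖ B| — true.
(e) ML: |A| = 5, |A ∩ B| = 2; needs |A ∩ B| / |A| ≤ 1/4 — false.

2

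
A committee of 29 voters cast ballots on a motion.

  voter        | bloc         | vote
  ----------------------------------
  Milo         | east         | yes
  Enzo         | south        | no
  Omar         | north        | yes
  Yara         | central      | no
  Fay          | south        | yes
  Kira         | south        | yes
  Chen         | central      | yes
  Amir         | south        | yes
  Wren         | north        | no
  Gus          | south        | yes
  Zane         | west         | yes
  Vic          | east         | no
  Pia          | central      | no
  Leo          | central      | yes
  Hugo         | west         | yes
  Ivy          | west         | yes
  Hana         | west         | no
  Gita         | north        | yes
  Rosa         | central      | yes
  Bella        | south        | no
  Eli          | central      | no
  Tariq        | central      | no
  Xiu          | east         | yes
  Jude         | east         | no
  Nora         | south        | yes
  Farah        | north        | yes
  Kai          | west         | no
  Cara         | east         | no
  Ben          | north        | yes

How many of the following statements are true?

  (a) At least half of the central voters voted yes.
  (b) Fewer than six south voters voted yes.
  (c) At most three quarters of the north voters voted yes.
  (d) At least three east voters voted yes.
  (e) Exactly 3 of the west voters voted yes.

2

(a) central: |A| = 7, |A ∩ B| = 3; needs |A ∩ B| ≥ |A ∖ B| — false.
(b) south: |A| = 7, |A ∩ B| = 5; needs |A ∩ B| < 6 — true.
(c) north: |A| = 5, |A ∩ B| = 4; needs |A ∩ B| / |A| ≤ 3/4 — false.
(d) east: |A| = 5, |A ∩ B| = 2; needs |A ∩ B| ≥ 3 — false.
(e) west: |A| = 5, |A ∩ B| = 3; needs |A ∩ B| = 3 — true.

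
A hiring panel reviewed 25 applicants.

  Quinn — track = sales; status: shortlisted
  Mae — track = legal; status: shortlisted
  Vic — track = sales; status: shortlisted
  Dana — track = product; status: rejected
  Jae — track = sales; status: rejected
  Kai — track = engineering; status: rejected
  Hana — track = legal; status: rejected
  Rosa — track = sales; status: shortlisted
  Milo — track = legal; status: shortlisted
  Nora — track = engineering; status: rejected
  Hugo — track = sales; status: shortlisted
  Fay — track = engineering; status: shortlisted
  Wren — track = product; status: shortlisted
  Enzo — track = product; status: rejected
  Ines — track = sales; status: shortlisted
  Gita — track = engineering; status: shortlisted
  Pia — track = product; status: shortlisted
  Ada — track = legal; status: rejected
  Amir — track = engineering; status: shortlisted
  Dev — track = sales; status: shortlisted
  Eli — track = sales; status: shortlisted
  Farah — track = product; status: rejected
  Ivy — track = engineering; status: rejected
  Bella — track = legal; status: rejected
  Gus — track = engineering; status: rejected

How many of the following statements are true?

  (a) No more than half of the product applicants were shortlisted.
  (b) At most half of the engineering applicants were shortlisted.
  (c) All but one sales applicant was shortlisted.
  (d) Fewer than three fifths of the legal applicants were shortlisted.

4

(a) product: |A| = 5, |A ∩ B| = 2; needs |A ∩ B| ≤ |A ∖ B| — true.
(b) engineering: |A| = 7, |A ∩ B| = 3; needs |A ∩ B| ≤ |A ∖ B| — true.
(c) sales: |A| = 8, |A ∩ B| = 7; needs |A ∖ B| = 1 — true.
(d) legal: |A| = 5, |A ∩ B| = 2; needs |A ∩ B| / |A| < 3/5 — true.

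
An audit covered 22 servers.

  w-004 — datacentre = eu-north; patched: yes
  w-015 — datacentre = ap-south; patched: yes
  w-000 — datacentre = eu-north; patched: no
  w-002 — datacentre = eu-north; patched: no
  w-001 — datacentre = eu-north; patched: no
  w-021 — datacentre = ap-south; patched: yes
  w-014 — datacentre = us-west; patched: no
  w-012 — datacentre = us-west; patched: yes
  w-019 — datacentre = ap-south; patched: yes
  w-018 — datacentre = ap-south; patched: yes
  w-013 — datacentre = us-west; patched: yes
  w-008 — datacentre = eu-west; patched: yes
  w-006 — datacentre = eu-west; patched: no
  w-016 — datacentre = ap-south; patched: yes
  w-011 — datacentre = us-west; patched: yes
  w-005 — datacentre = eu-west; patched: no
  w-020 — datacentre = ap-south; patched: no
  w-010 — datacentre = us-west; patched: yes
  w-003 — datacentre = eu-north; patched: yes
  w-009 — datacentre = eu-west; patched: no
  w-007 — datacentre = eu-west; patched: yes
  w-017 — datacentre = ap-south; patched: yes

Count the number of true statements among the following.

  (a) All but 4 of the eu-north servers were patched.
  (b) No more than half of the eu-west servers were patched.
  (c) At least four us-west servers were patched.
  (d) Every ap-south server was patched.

(a) eu-north: |A| = 5, |A ∩ B| = 2; needs |A ∖ B| = 4 — false.
(b) eu-west: |A| = 5, |A ∩ B| = 2; needs |A ∩ B| ≤ |A ∖ B| — true.
(c) us-west: |A| = 5, |A ∩ B| = 4; needs |A ∩ B| ≥ 4 — true.
(d) ap-south: |A| = 7, |A ∩ B| = 6; needs A ⊆ B, i.e. every element of A is in B (|A ∖ B| = 0) — false.

2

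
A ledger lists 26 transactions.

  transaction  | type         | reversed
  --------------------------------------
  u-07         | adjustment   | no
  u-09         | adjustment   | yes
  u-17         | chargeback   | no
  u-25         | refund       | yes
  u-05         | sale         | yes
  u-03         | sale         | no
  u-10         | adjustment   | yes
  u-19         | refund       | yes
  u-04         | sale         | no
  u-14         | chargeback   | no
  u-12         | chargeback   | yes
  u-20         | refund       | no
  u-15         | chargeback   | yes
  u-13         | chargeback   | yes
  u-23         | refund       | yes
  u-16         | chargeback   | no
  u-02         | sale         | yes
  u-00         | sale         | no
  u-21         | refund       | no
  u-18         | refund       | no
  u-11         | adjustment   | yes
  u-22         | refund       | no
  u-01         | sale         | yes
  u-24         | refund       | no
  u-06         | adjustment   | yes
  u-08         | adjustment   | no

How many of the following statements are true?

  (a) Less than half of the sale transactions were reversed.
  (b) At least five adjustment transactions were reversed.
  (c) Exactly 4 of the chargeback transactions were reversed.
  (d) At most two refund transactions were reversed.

(a) sale: |A| = 6, |A ∩ B| = 3; needs |A ∩ B| < |A ∖ B| — false.
(b) adjustment: |A| = 6, |A ∩ B| = 4; needs |A ∩ B| ≥ 5 — false.
(c) chargeback: |A| = 6, |A ∩ B| = 3; needs |A ∩ B| = 4 — false.
(d) refund: |A| = 8, |A ∩ B| = 3; needs |A ∩ B| ≤ 2 — false.

0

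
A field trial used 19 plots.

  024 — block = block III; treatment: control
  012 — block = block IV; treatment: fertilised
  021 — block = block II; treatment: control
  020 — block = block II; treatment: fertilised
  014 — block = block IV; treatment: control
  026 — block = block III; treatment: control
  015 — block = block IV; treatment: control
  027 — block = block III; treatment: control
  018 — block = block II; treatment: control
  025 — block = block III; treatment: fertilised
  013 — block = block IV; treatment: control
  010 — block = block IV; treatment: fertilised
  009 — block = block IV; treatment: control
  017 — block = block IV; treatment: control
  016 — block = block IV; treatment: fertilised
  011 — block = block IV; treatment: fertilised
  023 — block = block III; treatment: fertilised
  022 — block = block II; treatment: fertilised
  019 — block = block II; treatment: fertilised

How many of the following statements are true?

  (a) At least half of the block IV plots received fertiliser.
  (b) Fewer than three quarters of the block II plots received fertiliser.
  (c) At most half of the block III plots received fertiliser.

(a) block IV: |A| = 9, |A ∩ B| = 4; needs |A ∩ B| ≥ |A ∖ B| — false.
(b) block II: |A| = 5, |A ∩ B| = 3; needs |A ∩ B| / |A| < 3/4 — true.
(c) block III: |A| = 5, |A ∩ B| = 2; needs |A ∩ B| ≤ |A ∖ B| — true.

2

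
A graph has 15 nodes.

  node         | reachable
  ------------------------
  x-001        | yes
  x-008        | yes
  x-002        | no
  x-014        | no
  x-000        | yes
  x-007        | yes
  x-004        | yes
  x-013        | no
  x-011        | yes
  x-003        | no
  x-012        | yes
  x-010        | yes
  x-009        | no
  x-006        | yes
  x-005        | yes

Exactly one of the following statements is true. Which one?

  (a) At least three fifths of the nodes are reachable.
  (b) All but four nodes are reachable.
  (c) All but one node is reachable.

|A| = 15, |A ∩ B| = 10, |A ∖ B| = 5.
(a) requires |A ∩ B| / |A| ≥ 3/5: true.
(b) requires |A ∖ B| = 4: false.
(c) requires |A ∖ B| = 1: false.

(a)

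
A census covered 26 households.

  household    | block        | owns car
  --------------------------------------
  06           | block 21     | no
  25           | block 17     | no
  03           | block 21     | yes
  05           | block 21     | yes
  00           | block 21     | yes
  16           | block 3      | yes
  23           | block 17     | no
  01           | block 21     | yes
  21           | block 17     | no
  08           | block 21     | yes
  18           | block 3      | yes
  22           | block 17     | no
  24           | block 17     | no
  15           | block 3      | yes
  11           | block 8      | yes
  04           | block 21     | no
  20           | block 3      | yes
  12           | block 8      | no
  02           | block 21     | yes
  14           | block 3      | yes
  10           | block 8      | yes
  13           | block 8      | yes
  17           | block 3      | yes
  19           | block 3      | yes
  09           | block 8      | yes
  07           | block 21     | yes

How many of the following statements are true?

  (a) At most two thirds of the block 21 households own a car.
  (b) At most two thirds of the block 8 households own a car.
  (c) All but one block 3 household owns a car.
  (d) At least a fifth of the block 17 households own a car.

0

(a) block 21: |A| = 9, |A ∩ B| = 7; needs |A ∩ B| / |A| ≤ 2/3 — false.
(b) block 8: |A| = 5, |A ∩ B| = 4; needs |A ∩ B| / |A| ≤ 2/3 — false.
(c) block 3: |A| = 7, |A ∩ B| = 7; needs |A ∖ B| = 1 — false.
(d) block 17: |A| = 5, |A ∩ B| = 0; needs |A ∩ B| / |A| ≥ 1/5 — false.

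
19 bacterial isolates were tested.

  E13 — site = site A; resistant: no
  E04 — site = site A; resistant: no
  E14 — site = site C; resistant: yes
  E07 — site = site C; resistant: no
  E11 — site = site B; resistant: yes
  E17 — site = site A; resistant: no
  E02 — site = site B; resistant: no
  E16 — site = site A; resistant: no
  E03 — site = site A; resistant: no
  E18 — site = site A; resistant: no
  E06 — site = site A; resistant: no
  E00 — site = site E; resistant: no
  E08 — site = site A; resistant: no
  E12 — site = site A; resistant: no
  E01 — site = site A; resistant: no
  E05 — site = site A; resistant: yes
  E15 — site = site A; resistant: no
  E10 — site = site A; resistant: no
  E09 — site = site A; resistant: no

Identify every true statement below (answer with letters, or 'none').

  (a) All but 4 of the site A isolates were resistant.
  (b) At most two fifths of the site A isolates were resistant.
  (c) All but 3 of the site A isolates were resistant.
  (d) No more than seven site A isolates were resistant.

(b), (d)

|A| = 14, |A ∩ B| = 1, |A ∖ B| = 13.
(a) |A ∖ B| = 4: fails.
(b) |A ∩ B| / |A| ≤ 2/5: holds.
(c) |A ∖ B| = 3: fails.
(d) |A ∩ B| ≤ 7: holds.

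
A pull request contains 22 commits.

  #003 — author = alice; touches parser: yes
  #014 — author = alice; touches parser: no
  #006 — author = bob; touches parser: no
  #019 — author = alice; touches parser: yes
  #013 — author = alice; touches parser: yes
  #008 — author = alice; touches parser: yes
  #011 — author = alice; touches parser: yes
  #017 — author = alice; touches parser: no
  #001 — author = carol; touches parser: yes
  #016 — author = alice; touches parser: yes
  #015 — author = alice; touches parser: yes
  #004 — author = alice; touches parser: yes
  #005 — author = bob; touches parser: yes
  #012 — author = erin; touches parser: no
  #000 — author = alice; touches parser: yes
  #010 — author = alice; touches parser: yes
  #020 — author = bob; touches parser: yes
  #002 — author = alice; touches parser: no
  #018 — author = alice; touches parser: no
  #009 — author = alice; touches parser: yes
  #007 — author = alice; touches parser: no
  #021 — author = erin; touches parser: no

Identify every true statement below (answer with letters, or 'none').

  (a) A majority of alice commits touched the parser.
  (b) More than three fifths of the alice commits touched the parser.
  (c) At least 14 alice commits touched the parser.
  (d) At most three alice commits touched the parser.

|A| = 16, |A ∩ B| = 11, |A ∖ B| = 5.
(a) |A ∩ B| > |A ∖ B|: holds.
(b) |A ∩ B| / |A| > 3/5: holds.
(c) |A ∩ B| ≥ 14: fails.
(d) |A ∩ B| ≤ 3: fails.

(a), (b)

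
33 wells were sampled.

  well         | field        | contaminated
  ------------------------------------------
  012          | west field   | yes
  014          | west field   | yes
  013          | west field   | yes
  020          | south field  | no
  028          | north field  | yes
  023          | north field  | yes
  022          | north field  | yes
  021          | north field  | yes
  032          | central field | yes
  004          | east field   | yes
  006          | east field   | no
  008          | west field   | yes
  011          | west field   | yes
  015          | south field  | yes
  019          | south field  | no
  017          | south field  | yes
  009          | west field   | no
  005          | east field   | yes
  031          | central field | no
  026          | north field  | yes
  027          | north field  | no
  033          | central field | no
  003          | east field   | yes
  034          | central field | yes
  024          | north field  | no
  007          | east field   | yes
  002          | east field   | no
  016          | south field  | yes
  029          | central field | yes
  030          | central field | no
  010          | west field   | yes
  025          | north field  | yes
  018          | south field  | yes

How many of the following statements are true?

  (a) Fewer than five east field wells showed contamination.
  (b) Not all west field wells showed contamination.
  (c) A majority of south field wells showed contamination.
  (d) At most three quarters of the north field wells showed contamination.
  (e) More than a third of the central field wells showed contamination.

5

(a) east field: |A| = 6, |A ∩ B| = 4; needs |A ∩ B| < 5 — true.
(b) west field: |A| = 7, |A ∩ B| = 6; needs A ⊄ B (|A ∖ B| ≥ 1) — true.
(c) south field: |A| = 6, |A ∩ B| = 4; needs |A ∩ B| > |A ∖ B| — true.
(d) north field: |A| = 8, |A ∩ B| = 6; needs |A ∩ B| / |A| ≤ 3/4 — true.
(e) central field: |A| = 6, |A ∩ B| = 3; needs |A ∩ B| / |A| > 1/3 — true.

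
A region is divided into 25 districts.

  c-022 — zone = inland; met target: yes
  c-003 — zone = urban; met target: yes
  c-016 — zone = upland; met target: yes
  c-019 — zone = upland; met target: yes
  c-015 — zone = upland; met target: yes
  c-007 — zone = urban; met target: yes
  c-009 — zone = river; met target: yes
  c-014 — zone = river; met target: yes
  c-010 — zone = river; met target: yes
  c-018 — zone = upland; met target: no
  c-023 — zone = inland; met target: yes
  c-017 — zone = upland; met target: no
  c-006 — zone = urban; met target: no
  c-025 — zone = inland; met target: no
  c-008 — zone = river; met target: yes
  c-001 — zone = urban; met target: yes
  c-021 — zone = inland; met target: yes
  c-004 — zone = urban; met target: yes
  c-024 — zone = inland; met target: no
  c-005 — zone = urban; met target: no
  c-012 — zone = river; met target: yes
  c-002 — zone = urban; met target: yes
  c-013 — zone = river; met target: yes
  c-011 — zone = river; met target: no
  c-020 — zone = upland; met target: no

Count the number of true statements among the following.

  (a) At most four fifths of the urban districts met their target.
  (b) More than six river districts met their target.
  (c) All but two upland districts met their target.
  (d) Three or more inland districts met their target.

(a) urban: |A| = 7, |A ∩ B| = 5; needs |A ∩ B| / |A| ≤ 4/5 — true.
(b) river: |A| = 7, |A ∩ B| = 6; needs |A ∩ B| > 6 — false.
(c) upland: |A| = 6, |A ∩ B| = 3; needs |A ∖ B| = 2 — false.
(d) inland: |A| = 5, |A ∩ B| = 3; needs |A ∩ B| ≥ 3 — true.

2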